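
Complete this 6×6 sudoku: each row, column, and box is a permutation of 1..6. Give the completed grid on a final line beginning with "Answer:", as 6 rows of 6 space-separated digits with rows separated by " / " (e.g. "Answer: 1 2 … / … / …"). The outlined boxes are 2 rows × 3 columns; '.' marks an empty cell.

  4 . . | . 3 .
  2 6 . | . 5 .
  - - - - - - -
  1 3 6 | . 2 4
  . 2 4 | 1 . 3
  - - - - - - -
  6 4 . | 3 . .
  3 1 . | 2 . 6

Step 1. [r2c6∈{1}] r2c6's peers cover all but 1. So r2c6=1.
Step 2. [r6c3∈{5}] r6c3 has the single candidate 5. So r6c3=5.
Step 3. [r3c4∈{5}] nothing but 5 survives at r3c4 ⇒ r3c4=5.
Step 4. [r1c3∈{1}] r1c3 is down to just 1 ⇒ r1c3=1.
Step 5. [r1c6∈{2}] only 2 remains possible at r1c6 ⇒ r1c6=2.
Step 6. [r2c3∈{3}] r2c3's peers cover all but 3, so r2c3=3.
Step 7. [r6c5∈{4}] r6c5 has the single candidate 4 ⇒ r6c5=4.
Step 8. [r5c3∈{2}] r5c3's peers cover all but 2. So r5c3=2.
Step 9. [r5c6∈{5}] r5c6's peers cover all but 5. So r5c6=5.
Step 10. [r5c5∈{1}] nothing but 1 survives at r5c5, so r5c5=1.
Step 11. [r1c4∈{6}] r1c4 has the single candidate 6, so r1c4=6.
Step 12. [r4c5∈{6}] r4c5 is down to just 6, so r4c5=6.
Step 13. [r4c1∈{5}] r4c1 has the single candidate 5, so r4c1=5.
Step 14. [r2c4∈{4}] r2c4 is down to just 4, so r2c4=4.
Step 15. [r1c2∈{5}] r1c2 has the single candidate 5, so r1c2=5.

Answer: 4 5 1 6 3 2 / 2 6 3 4 5 1 / 1 3 6 5 2 4 / 5 2 4 1 6 3 / 6 4 2 3 1 5 / 3 1 5 2 4 6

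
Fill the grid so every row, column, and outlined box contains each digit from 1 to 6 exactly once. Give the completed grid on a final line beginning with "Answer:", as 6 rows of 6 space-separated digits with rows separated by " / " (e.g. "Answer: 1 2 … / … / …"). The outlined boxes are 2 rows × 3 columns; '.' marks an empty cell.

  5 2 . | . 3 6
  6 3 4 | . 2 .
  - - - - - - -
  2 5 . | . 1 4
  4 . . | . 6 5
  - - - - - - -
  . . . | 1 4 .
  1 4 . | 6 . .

Step 1. [r5c3∈{2,3,5,6}] row 5 places 5 nowhere but r5c3 ⇒ r5c3=5.
Step 2. [r5c6∈{2,3}] across row 5, 2 lands solely at r5c6. So r5c6=2.
Step 3. [r3c4∈{3}] only 3 remains possible at r3c4, so r3c4=3.
Step 4. [r4c3∈{1,3}] in row 4, 3 fits only at r4c3. So r4c3=3.
Step 5. [r1c4∈{4}] r1c4 has the single candidate 4, so r1c4=4.
Step 6. [r6c5∈{5}] r6c5 is down to just 5. So r6c5=5.
Step 7. [r6c6∈{3}] r6c6 has the single candidate 3. So r6c6=3.
Step 8. [r5c1∈{3}] r5c1's peers cover all but 3, so r5c1=3.
Step 9. [r2c6∈{1}] r2c6 is down to just 1, so r2c6=1.
Step 10. [r2c4∈{5}] nothing but 5 survives at r2c4, so r2c4=5.
Step 11. [r1c3∈{1}] r1c3 has the single candidate 1. So r1c3=1.
Step 12. [r4c4∈{2}] r4c4 has the single candidate 2, so r4c4=2.
Step 13. [r3c3∈{6}] r3c3's peers cover all but 6. So r3c3=6.
Step 14. [r4c2∈{1}] nothing but 1 survives at r4c2. So r4c2=1.
Step 15. [r6c3∈{2}] only 2 remains possible at r6c3, so r6c3=2.
Step 16. [r5c2∈{6}] r5c2's peers cover all but 6. So r5c2=6.

Answer: 5 2 1 4 3 6 / 6 3 4 5 2 1 / 2 5 6 3 1 4 / 4 1 3 2 6 5 / 3 6 5 1 4 2 / 1 4 2 6 5 3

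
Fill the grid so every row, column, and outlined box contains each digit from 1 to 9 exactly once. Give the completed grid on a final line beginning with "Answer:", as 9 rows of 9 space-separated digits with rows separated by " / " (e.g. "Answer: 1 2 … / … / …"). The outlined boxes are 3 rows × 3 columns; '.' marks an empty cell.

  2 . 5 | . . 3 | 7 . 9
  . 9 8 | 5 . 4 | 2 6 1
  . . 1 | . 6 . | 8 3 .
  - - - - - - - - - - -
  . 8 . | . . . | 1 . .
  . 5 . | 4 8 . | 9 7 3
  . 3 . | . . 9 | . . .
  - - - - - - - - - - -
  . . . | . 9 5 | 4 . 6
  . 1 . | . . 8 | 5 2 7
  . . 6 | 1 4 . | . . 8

Step 1. [r8c5∈{3}] only 3 remains possible at r8c5, so r8c5=3.
Step 2. [r2c5∈{7}] r2c5 is down to just 7. So r2c5=7.
Step 3. [r5c3∈{2}] r5c3's peers cover all but 2. So r5c3=2.
Step 4. [r1c8∈{4}] r1c8 has the single candidate 4. So r1c8=4.
Step 5. [r4c8∈{5}] r4c8's peers cover all but 5, so r4c8=5.
Step 6. [r4c5∈{2}] nothing but 2 survives at r4c5. So r4c5=2.
Step 7. [r4c9∈{4}] r4c9 has the single candidate 4. So r4c9=4.
Step 8. [r5c6∈{1,6}] in col 6, 1 fits only at r5c6, so r5c6=1.
Step 9. [r4c6∈{6,7}] across col 6, 6 lands solely at r4c6 ⇒ r4c6=6.
Step 10. [r6c4∈{7}] r6c4's peers cover all but 7 ⇒ r6c4=7.
Step 11. [r7c3∈{3,7}] in col 3, 3 fits only at r7c3 ⇒ r7c3=3.
Step 12. [r9c6∈{2,7}] 7 has one home in col 6: r9c6 ⇒ r9c6=7.
Step 13. [r3c2∈{4,7}] 4 has one home in col 2: r3c2, so r3c2=4.
Step 14. [r6c3∈{4}] r6c3 has the single candidate 4. So r6c3=4.
Step 15. [r8c3∈{9}] only 9 remains possible at r8c3, so r8c3=9.
Step 16. [r7c4∈{2}] only 2 remains possible at r7c4, so r7c4=2.
Step 17. [r3c1∈{7}] nothing but 7 survives at r3c1, so r3c1=7.
Step 18. [r5c1∈{6}] r5c1's peers cover all but 6 ⇒ r5c1=6.
Step 19. [r3c6∈{2}] r3c6's peers cover all but 2, so r3c6=2.
Step 20. [r4c1∈{9}] r4c1's peers cover all but 9. So r4c1=9.
Step 21. [r9c2∈{2}] r9c2 has the single candidate 2, so r9c2=2.
Step 22. [r1c5∈{1}] r1c5's peers cover all but 1. So r1c5=1.
Step 23. [r6c5∈{5}] nothing but 5 survives at r6c5, so r6c5=5.
Step 24. [r7c1∈{8}] r7c1 is down to just 8. So r7c1=8.
Step 25. [r6c7∈{6}] r6c7's peers cover all but 6, so r6c7=6.
Step 26. [r1c4∈{8}] r1c4's peers cover all but 8, so r1c4=8.
Step 27. [r2c1∈{3}] only 3 remains possible at r2c1. So r2c1=3.
Step 28. [r4c3∈{7}] only 7 remains possible at r4c3 ⇒ r4c3=7.
Step 29. [r9c7∈{3}] nothing but 3 survives at r9c7 ⇒ r9c7=3.
Step 30. [r4c4∈{3}] r4c4 is down to just 3, so r4c4=3.
Step 31. [r6c9∈{2}] only 2 remains possible at r6c9. So r6c9=2.
Step 32. [r8c1∈{4}] nothing but 4 survives at r8c1, so r8c1=4.
Step 33. [r6c1∈{1}] r6c1 is down to just 1, so r6c1=1.
Step 34. [r3c9∈{5}] r3c9 is down to just 5, so r3c9=5.
Step 35. [r9c8∈{9}] r9c8 is down to just 9, so r9c8=9.
Step 36. [r1c2∈{6}] nothing but 6 survives at r1c2 ⇒ r1c2=6.
Step 37. [r8c4∈{6}] nothing but 6 survives at r8c4, so r8c4=6.
Step 38. [r3c4∈{9}] r3c4 has the single candidate 9. So r3c4=9.
Step 39. [r7c8∈{1}] nothing but 1 survives at r7c8 ⇒ r7c8=1.
Step 40. [r6c8∈{8}] nothing but 8 survives at r6c8 ⇒ r6c8=8.
Step 41. [r9c1∈{5}] nothing but 5 survives at r9c1. So r9c1=5.
Step 42. [r7c2∈{7}] r7c2 has the single candidate 7 ⇒ r7c2=7.

Answer: 2 6 5 8 1 3 7 4 9 / 3 9 8 5 7 4 2 6 1 / 7 4 1 9 6 2 8 3 5 / 9 8 7 3 2 6 1 5 4 / 6 5 2 4 8 1 9 7 3 / 1 3 4 7 5 9 6 8 2 / 8 7 3 2 9 5 4 1 6 / 4 1 9 6 3 8 5 2 7 / 5 2 6 1 4 7 3 9 8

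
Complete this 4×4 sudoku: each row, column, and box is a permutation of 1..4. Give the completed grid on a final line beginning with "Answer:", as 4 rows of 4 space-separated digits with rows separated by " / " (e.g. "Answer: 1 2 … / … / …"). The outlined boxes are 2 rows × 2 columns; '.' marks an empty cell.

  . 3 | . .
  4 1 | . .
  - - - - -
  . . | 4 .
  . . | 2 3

Step 1. [r3c1∈{1,2,3}] across row 3, 3 lands solely at r3c1. So r3c1=3.
Step 2. [r1c4∈{1,2,4}] in row 1, 4 fits only at r1c4. So r1c4=4.
Step 3. [r1c3∈{1}] r1c3 is down to just 1 ⇒ r1c3=1.
Step 4. [r4c1∈{1}] r4c1 has the single candidate 1 ⇒ r4c1=1.
Step 5. [r4c2∈{4}] only 4 remains possible at r4c2, so r4c2=4.
Step 6. [r2c3∈{3}] r2c3 has the single candidate 3 ⇒ r2c3=3.
Step 7. [r1c1∈{2}] r1c1 is down to just 2, so r1c1=2.
Step 8. [r2c4∈{2}] only 2 remains possible at r2c4. So r2c4=2.
Step 9. [r3c2∈{2}] r3c2's peers cover all but 2, so r3c2=2.
Step 10. [r3c4∈{1}] only 1 remains possible at r3c4 ⇒ r3c4=1.

Answer: 2 3 1 4 / 4 1 3 2 / 3 2 4 1 / 1 4 2 3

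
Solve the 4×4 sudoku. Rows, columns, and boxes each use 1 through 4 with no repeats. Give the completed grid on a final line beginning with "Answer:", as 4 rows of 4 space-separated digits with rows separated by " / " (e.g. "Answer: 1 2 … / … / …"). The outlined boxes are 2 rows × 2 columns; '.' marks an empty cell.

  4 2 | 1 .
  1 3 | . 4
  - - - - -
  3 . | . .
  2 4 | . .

Step 1. [r3c4∈{1,2}] col 4 places 2 nowhere but r3c4, so r3c4=2.
Step 2. [r4c3∈{3}] r4c3's peers cover all but 3, so r4c3=3.
Step 3. [r3c3∈{4}] only 4 remains possible at r3c3 ⇒ r3c3=4.
Step 4. [r1c4∈{3}] r1c4 is down to just 3. So r1c4=3.
Step 5. [r2c3∈{2}] only 2 remains possible at r2c3, so r2c3=2.
Step 6. [r3c2∈{1}] r3c2's peers cover all but 1, so r3c2=1.
Step 7. [r4c4∈{1}] r4c4 is down to just 1 ⇒ r4c4=1.

Answer: 4 2 1 3 / 1 3 2 4 / 3 1 4 2 / 2 4 3 1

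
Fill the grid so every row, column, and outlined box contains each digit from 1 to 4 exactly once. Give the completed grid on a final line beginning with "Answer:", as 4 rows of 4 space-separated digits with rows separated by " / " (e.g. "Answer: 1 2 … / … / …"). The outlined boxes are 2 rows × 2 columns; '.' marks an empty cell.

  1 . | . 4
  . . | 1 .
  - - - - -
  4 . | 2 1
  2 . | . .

Step 1. [r4c4∈{3}] r4c4's peers cover all but 3, so r4c4=3.
Step 2. [r2c2∈{2,3,4}] row 2 places 4 nowhere but r2c2 ⇒ r2c2=4.
Step 3. [r1c2∈{2,3}] across row 1, 2 lands solely at r1c2 ⇒ r1c2=2.
Step 4. [r4c2∈{1}] r4c2 is down to just 1. So r4c2=1.
Step 5. [r1c3∈{3}] nothing but 3 survives at r1c3 ⇒ r1c3=3.
Step 6. [r2c1∈{3}] r2c1's peers cover all but 3. So r2c1=3.
Step 7. [r2c4∈{2}] r2c4 has the single candidate 2, so r2c4=2.
Step 8. [r4c3∈{4}] r4c3's peers cover all but 4, so r4c3=4.
Step 9. [r3c2∈{3}] r3c2's peers cover all but 3 ⇒ r3c2=3.

Answer: 1 2 3 4 / 3 4 1 2 / 4 3 2 1 / 2 1 4 3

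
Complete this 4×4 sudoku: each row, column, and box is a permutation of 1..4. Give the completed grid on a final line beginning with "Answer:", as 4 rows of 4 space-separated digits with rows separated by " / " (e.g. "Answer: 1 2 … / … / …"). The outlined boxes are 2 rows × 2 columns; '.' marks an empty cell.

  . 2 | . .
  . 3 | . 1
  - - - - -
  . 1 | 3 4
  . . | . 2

Step 1. [r2c1∈{4}] r2c1 is down to just 4 ⇒ r2c1=4.
Step 2. [r2c3∈{2}] r2c3 has the single candidate 2 ⇒ r2c3=2.
Step 3. [r4c2∈{4}] r4c2 has the single candidate 4. So r4c2=4.
Step 4. [r1c3∈{4}] nothing but 4 survives at r1c3 ⇒ r1c3=4.
Step 5. [r1c1∈{1}] only 1 remains possible at r1c1. So r1c1=1.
Step 6. [r4c1∈{3}] r4c1 is down to just 3. So r4c1=3.
Step 7. [r1c4∈{3}] r1c4 is down to just 3, so r1c4=3.
Step 8. [r3c1∈{2}] r3c1 has the single candidate 2 ⇒ r3c1=2.
Step 9. [r4c3∈{1}] r4c3 is down to just 1 ⇒ r4c3=1.

Answer: 1 2 4 3 / 4 3 2 1 / 2 1 3 4 / 3 4 1 2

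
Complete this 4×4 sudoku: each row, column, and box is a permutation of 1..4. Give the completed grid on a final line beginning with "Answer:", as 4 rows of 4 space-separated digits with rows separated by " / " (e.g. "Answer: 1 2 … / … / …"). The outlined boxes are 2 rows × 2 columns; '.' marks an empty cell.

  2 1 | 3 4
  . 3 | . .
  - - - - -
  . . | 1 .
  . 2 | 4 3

Step 1. [r3c2∈{4}] nothing but 4 survives at r3c2, so r3c2=4.
Step 2. [r2c3∈{2}] nothing but 2 survives at r2c3. So r2c3=2.
Step 3. [r4c1∈{1}] nothing but 1 survives at r4c1 ⇒ r4c1=1.
Step 4. [r2c4∈{1}] only 1 remains possible at r2c4. So r2c4=1.
Step 5. [r2c1∈{4}] r2c1 has the single candidate 4. So r2c1=4.
Step 6. [r3c4∈{2}] only 2 remains possible at r3c4. So r3c4=2.
Step 7. [r3c1∈{3}] r3c1's peers cover all but 3 ⇒ r3c1=3.

Answer: 2 1 3 4 / 4 3 2 1 / 3 4 1 2 / 1 2 4 3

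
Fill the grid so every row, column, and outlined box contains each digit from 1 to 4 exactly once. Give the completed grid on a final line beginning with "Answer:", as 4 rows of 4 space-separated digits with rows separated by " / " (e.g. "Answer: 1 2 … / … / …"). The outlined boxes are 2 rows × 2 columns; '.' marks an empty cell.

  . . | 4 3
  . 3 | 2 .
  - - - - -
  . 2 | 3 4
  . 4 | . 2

Step 1. [r3c1∈{1}] nothing but 1 survives at r3c1 ⇒ r3c1=1.
Step 2. [r2c1∈{4}] r2c1's peers cover all but 4, so r2c1=4.
Step 3. [r1c2∈{1}] nothing but 1 survives at r1c2 ⇒ r1c2=1.
Step 4. [r4c3∈{1}] r4c3's peers cover all but 1. So r4c3=1.
Step 5. [r1c1∈{2}] r1c1's peers cover all but 2, so r1c1=2.
Step 6. [r2c4∈{1}] nothing but 1 survives at r2c4 ⇒ r2c4=1.
Step 7. [r4c1∈{3}] r4c1's peers cover all but 3. So r4c1=3.

Answer: 2 1 4 3 / 4 3 2 1 / 1 2 3 4 / 3 4 1 2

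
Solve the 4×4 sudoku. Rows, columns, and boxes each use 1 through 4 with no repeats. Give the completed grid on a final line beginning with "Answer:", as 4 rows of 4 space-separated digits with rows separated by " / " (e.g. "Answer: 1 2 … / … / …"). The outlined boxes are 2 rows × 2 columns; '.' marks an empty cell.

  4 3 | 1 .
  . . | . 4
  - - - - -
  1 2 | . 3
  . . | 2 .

Step 1. [r2c1∈{2}] r2c1's peers cover all but 2 ⇒ r2c1=2.
Step 2. [r4c4∈{1}] r4c4's peers cover all but 1 ⇒ r4c4=1.
Step 3. [r2c2∈{1}] r2c2's peers cover all but 1, so r2c2=1.
Step 4. [r4c1∈{3}] nothing but 3 survives at r4c1. So r4c1=3.
Step 5. [r4c2∈{4}] nothing but 4 survives at r4c2, so r4c2=4.
Step 6. [r2c3∈{3}] nothing but 3 survives at r2c3 ⇒ r2c3=3.
Step 7. [r1c4∈{2}] nothing but 2 survives at r1c4 ⇒ r1c4=2.
Step 8. [r3c3∈{4}] r3c3 is down to just 4 ⇒ r3c3=4.

Answer: 4 3 1 2 / 2 1 3 4 / 1 2 4 3 / 3 4 2 1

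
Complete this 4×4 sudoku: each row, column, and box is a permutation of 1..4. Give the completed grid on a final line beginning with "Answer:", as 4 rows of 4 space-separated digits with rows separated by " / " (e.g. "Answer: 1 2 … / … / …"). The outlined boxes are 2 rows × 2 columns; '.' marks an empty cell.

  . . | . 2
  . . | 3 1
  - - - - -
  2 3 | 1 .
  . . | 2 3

Step 1. [r2c1∈{4}] r2c1 has the single candidate 4. So r2c1=4.
Step 2. [r1c2∈{1}] r1c2's peers cover all but 1, so r1c2=1.
Step 3. [r4c1∈{1}] nothing but 1 survives at r4c1 ⇒ r4c1=1.
Step 4. [r1c1∈{3}] r1c1 has the single candidate 3, so r1c1=3.
Step 5. [r3c4∈{4}] only 4 remains possible at r3c4, so r3c4=4.
Step 6. [r1c3∈{4}] r1c3's peers cover all but 4. So r1c3=4.
Step 7. [r2c2∈{2}] r2c2's peers cover all but 2. So r2c2=2.
Step 8. [r4c2∈{4}] r4c2 has the single candidate 4, so r4c2=4.

Answer: 3 1 4 2 / 4 2 3 1 / 2 3 1 4 / 1 4 2 3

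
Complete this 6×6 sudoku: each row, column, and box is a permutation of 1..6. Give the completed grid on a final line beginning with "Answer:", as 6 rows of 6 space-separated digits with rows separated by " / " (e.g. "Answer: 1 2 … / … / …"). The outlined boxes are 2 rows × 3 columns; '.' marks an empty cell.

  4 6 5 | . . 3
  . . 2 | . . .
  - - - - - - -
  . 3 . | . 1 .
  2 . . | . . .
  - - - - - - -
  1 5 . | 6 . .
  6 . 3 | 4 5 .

Step 1. [r4c2∈{1,4}] r4c2 is the only open cell in col 2 admitting 4 ⇒ r4c2=4.
Step 2. [r3c6∈{2,4,5,6}] in row 3, 4 fits only at r3c6. So r3c6=4.
Step 3. [r1c4∈{1,2}] in row 1, 1 fits only at r1c4, so r1c4=1.
Step 4. [r2c4∈{5}] r2c4's peers cover all but 5, so r2c4=5.
Step 5. [r5c5∈{2,3}] r5c5 is the only open cell in row 5 admitting 3, so r5c5=3.
Step 6. [r4c5∈{6}] only 6 remains possible at r4c5. So r4c5=6.
Step 7. [r6c2∈{2}] r6c2's peers cover all but 2, so r6c2=2.
Step 8. [r4c3∈{1}] only 1 remains possible at r4c3 ⇒ r4c3=1.
Step 9. [r2c1∈{3}] r2c1 is down to just 3, so r2c1=3.
Step 10. [r3c1∈{5}] r3c1's peers cover all but 5. So r3c1=5.
Step 11. [r2c5∈{4}] r2c5 is down to just 4 ⇒ r2c5=4.
Step 12. [r2c6∈{6}] only 6 remains possible at r2c6, so r2c6=6.
Step 13. [r3c4∈{2}] r3c4's peers cover all but 2, so r3c4=2.
Step 14. [r4c4∈{3}] only 3 remains possible at r4c4 ⇒ r4c4=3.
Step 15. [r6c6∈{1}] r6c6 is down to just 1. So r6c6=1.
Step 16. [r4c6∈{5}] r4c6 is down to just 5 ⇒ r4c6=5.
Step 17. [r1c5∈{2}] nothing but 2 survives at r1c5. So r1c5=2.
Step 18. [r3c3∈{6}] r3c3 is down to just 6. So r3c3=6.
Step 19. [r5c3∈{4}] r5c3's peers cover all but 4 ⇒ r5c3=4.
Step 20. [r2c2∈{1}] nothing but 1 survives at r2c2. So r2c2=1.
Step 21. [r5c6∈{2}] r5c6 has the single candidate 2 ⇒ r5c6=2.

Answer: 4 6 5 1 2 3 / 3 1 2 5 4 6 / 5 3 6 2 1 4 / 2 4 1 3 6 5 / 1 5 4 6 3 2 / 6 2 3 4 5 1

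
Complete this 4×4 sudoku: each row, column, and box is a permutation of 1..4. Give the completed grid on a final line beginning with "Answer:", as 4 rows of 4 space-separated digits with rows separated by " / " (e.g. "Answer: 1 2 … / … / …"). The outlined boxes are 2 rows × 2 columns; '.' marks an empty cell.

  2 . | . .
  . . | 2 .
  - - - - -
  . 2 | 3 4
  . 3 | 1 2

Step 1. [r2c1∈{1,3,4}] col 1 places 3 nowhere but r2c1 ⇒ r2c1=3.
Step 2. [r2c4∈{1}] r2c4's peers cover all but 1, so r2c4=1.
Step 3. [r2c2∈{4}] r2c2 has the single candidate 4 ⇒ r2c2=4.
Step 4. [r4c1∈{4}] only 4 remains possible at r4c1, so r4c1=4.
Step 5. [r3c1∈{1}] only 1 remains possible at r3c1 ⇒ r3c1=1.
Step 6. [r1c2∈{1}] r1c2's peers cover all but 1, so r1c2=1.
Step 7. [r1c3∈{4}] nothing but 4 survives at r1c3. So r1c3=4.
Step 8. [r1c4∈{3}] r1c4 has the single candidate 3 ⇒ r1c4=3.

Answer: 2 1 4 3 / 3 4 2 1 / 1 2 3 4 / 4 3 1 2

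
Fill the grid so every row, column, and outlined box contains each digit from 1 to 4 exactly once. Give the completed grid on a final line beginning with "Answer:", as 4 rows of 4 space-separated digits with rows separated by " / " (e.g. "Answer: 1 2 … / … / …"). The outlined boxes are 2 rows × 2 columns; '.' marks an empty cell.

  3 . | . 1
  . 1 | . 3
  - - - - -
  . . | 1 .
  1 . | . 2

Step 1. [r3c2∈{2,3,4}] row 3 places 3 nowhere but r3c2. So r3c2=3.
Step 2. [r1c2∈{2,4}] col 2 places 2 nowhere but r1c2. So r1c2=2.
Step 3. [r1c3∈{4}] r1c3 is down to just 4, so r1c3=4.
Step 4. [r3c4∈{4}] r3c4's peers cover all but 4. So r3c4=4.
Step 5. [r2c1∈{4}] r2c1's peers cover all but 4, so r2c1=4.
Step 6. [r2c3∈{2}] r2c3 has the single candidate 2 ⇒ r2c3=2.
Step 7. [r4c2∈{4}] r4c2 has the single candidate 4. So r4c2=4.
Step 8. [r4c3∈{3}] r4c3's peers cover all but 3, so r4c3=3.
Step 9. [r3c1∈{2}] only 2 remains possible at r3c1, so r3c1=2.

Answer: 3 2 4 1 / 4 1 2 3 / 2 3 1 4 / 1 4 3 2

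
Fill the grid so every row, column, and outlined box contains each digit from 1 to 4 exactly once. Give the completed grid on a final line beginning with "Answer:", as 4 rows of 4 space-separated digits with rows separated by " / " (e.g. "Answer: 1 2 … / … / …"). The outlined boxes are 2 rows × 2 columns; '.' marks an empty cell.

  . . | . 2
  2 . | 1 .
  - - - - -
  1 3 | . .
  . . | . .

Step 1. [r4c1∈{4}] r4c1's peers cover all but 4 ⇒ r4c1=4.
Step 2. [r2c4∈{3,4}] 3 has one home in row 2: r2c4. So r2c4=3.
Step 3. [r3c3∈{2,4}] r3c3 is the only open cell in row 3 admitting 2. So r3c3=2.
Step 4. [r2c2∈{4}] nothing but 4 survives at r2c2. So r2c2=4.
Step 5. [r1c2∈{1}] nothing but 1 survives at r1c2, so r1c2=1.
Step 6. [r4c3∈{3}] r4c3 is down to just 3 ⇒ r4c3=3.
Step 7. [r4c2∈{2}] only 2 remains possible at r4c2 ⇒ r4c2=2.
Step 8. [r4c4∈{1}] r4c4 is down to just 1 ⇒ r4c4=1.
Step 9. [r1c3∈{4}] nothing but 4 survives at r1c3. So r1c3=4.
Step 10. [r1c1∈{3}] r1c1 has the single candidate 3. So r1c1=3.
Step 11. [r3c4∈{4}] r3c4 has the single candidate 4, so r3c4=4.

Answer: 3 1 4 2 / 2 4 1 3 / 1 3 2 4 / 4 2 3 1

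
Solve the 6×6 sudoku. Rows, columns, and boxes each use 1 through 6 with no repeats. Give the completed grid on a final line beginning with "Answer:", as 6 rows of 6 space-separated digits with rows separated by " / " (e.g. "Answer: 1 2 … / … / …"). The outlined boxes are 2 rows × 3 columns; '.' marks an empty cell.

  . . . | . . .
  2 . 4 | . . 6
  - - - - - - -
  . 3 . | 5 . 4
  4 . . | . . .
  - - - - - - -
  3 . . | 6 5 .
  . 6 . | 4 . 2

Step 1. [r1c3∈{1,3,5,6}] r1c3 is the only open cell in col 3 admitting 3, so r1c3=3.
Step 2. [r5c6∈{1}] r5c6's peers cover all but 1, so r5c6=1.
Step 3. [r2c2∈{1,5}] row 2 places 5 nowhere but r2c2. So r2c2=5.
Step 4. [r4c3∈{1,2,5,6}] row 4 places 5 nowhere but r4c3. So r4c3=5.
Step 5. [r1c2∈{1}] r1c2's peers cover all but 1, so r1c2=1.
Step 6. [r4c2∈{2}] nothing but 2 survives at r4c2 ⇒ r4c2=2.
Step 7. [r4c5∈{1,3,6}] row 4 places 6 nowhere but r4c5. So r4c5=6.
Step 8. [r4c4∈{1,3}] in row 4, 1 fits only at r4c4. So r4c4=1.
Step 9. [r6c3∈{1}] r6c3 is down to just 1. So r6c3=1.
Step 10. [r1c4∈{2}] r1c4 has the single candidate 2, so r1c4=2.
Step 11. [r3c1∈{1,6}] 1 has one home in row 3: r3c1, so r3c1=1.
Step 12. [r2c5∈{1,3}] row 2 places 1 nowhere but r2c5. So r2c5=1.
Step 13. [r3c3∈{6}] r3c3 is down to just 6. So r3c3=6.
Step 14. [r1c6∈{5}] nothing but 5 survives at r1c6. So r1c6=5.
Step 15. [r6c5∈{3}] nothing but 3 survives at r6c5, so r6c5=3.
Step 16. [r4c6∈{3}] r4c6's peers cover all but 3, so r4c6=3.
Step 17. [r1c1∈{6}] only 6 remains possible at r1c1, so r1c1=6.
Step 18. [r5c3∈{2}] r5c3 has the single candidate 2 ⇒ r5c3=2.
Step 19. [r2c4∈{3}] only 3 remains possible at r2c4 ⇒ r2c4=3.
Step 20. [r3c5∈{2}] r3c5 is down to just 2 ⇒ r3c5=2.
Step 21. [r6c1∈{5}] only 5 remains possible at r6c1. So r6c1=5.
Step 22. [r5c2∈{4}] only 4 remains possible at r5c2 ⇒ r5c2=4.
Step 23. [r1c5∈{4}] r1c5's peers cover all but 4 ⇒ r1c5=4.

Answer: 6 1 3 2 4 5 / 2 5 4 3 1 6 / 1 3 6 5 2 4 / 4 2 5 1 6 3 / 3 4 2 6 5 1 / 5 6 1 4 3 2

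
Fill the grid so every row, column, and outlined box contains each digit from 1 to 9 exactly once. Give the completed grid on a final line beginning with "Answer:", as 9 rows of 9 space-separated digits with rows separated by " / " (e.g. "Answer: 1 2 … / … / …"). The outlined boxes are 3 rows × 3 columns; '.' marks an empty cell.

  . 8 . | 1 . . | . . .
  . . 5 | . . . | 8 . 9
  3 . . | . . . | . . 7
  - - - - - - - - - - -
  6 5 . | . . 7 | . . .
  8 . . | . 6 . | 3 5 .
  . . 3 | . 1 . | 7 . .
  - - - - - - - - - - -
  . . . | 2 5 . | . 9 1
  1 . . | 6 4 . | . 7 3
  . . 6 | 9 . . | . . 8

Step 1. [r5c4∈{4}] r5c4 has the single candidate 4. So r5c4=4.
Step 2. [r5c9∈{2}] r5c9's peers cover all but 2, so r5c9=2.
Step 3. [r4c9∈{4}] r4c9's peers cover all but 4, so r4c9=4.
Step 4. [r5c6∈{9}] r5c6 is down to just 9. So r5c6=9.
Step 5. [r2c4∈{3,7}] r2c4 is the only open cell in col 4 admitting 7 ⇒ r2c4=7.
Step 6. [r9c1∈{2,4,5,7}] col 1 places 5 nowhere but r9c1. So r9c1=5.
Step 7. [r8c6∈{8}] r8c6 has the single candidate 8, so r8c6=8.
Step 8. [r7c6∈{3}] nothing but 3 survives at r7c6 ⇒ r7c6=3.
Step 9. [r1c9∈{5,6}] across col 9, 5 lands solely at r1c9. So r1c9=5.
Step 10. [r9c2∈{2,3,4,7}] across row 9, 3 lands solely at r9c2. So r9c2=3.
Step 11. [r7c7∈{4,6}] in row 7, 6 fits only at r7c7. So r7c7=6.
Step 12. [r4c7∈{1,9}] in col 7, 9 fits only at r4c7. So r4c7=9.
Step 13. [r3c7∈{1,2,4}] across col 7, 1 lands solely at r3c7, so r3c7=1.
Step 14. [r2c2∈{1,2,4,6}] r2c2 is the only open cell in row 2 admitting 1, so r2c2=1.
Step 15. [r3c2∈{2,4,6,9}] across col 2, 6 lands solely at r3c2, so r3c2=6.
Step 16. [r4c4∈{3,8}] col 4 places 3 nowhere but r4c4. So r4c4=3.
Step 17. [r4c8∈{1,8}] 1 has one home in col 8: r4c8 ⇒ r4c8=1.
Step 18. [r4c3∈{2}] r4c3 has the single candidate 2. So r4c3=2.
Step 19. [r6c6∈{2,5}] row 6 places 2 nowhere but r6c6. So r6c6=2.
Step 20. [r8c3∈{9}] only 9 remains possible at r8c3, so r8c3=9.
Step 21. [r3c3∈{4}] nothing but 4 survives at r3c3. So r3c3=4.
Step 22. [r3c8∈{2}] r3c8 has the single candidate 2. So r3c8=2.
Step 23. [r1c7∈{4}] r1c7 is down to just 4 ⇒ r1c7=4.
Step 24. [r1c1∈{2,7,9}] in box 1, 9 fits only at r1c1. So r1c1=9.
Step 25. [r7c1∈{4,7}] col 1 places 7 nowhere but r7c1. So r7c1=7.
Step 26. [r1c5∈{2,3}] across row 1, 2 lands solely at r1c5. So r1c5=2.
Step 27. [r6c4∈{5,8}] across row 6, 5 lands solely at r6c4, so r6c4=5.
Step 28. [r1c8∈{3,6}] row 1 places 3 nowhere but r1c8 ⇒ r1c8=3.
Step 29. [r2c8∈{6}] only 6 remains possible at r2c8, so r2c8=6.
Step 30. [r8c7∈{2,5}] r8c7 is the only open cell in row 8 admitting 5. So r8c7=5.
Step 31. [r3c5∈{8,9}] in row 3, 9 fits only at r3c5 ⇒ r3c5=9.
Step 32. [r5c2∈{7}] only 7 remains possible at r5c2. So r5c2=7.
Step 33. [r6c1∈{4}] r6c1 has the single candidate 4 ⇒ r6c1=4.
Step 34. [r3c4∈{8}] only 8 remains possible at r3c4 ⇒ r3c4=8.
Step 35. [r9c7∈{2}] r9c7 is down to just 2 ⇒ r9c7=2.
Step 36. [r6c9∈{6}] nothing but 6 survives at r6c9. So r6c9=6.
Step 37. [r7c2∈{4}] r7c2 is down to just 4. So r7c2=4.
Step 38. [r8c2∈{2}] nothing but 2 survives at r8c2, so r8c2=2.
Step 39. [r1c3∈{7}] r1c3 has the single candidate 7 ⇒ r1c3=7.
Step 40. [r2c6∈{4}] r2c6 has the single candidate 4. So r2c6=4.
Step 41. [r2c5∈{3}] r2c5 has the single candidate 3, so r2c5=3.
Step 42. [r4c5∈{8}] only 8 remains possible at r4c5 ⇒ r4c5=8.
Step 43. [r9c5∈{7}] r9c5 has the single candidate 7, so r9c5=7.
Step 44. [r5c3∈{1}] r5c3 has the single candidate 1, so r5c3=1.
Step 45. [r6c8∈{8}] r6c8 is down to just 8 ⇒ r6c8=8.
Step 46. [r2c1∈{2}] r2c1 is down to just 2, so r2c1=2.
Step 47. [r9c8∈{4}] r9c8 is down to just 4 ⇒ r9c8=4.
Step 48. [r7c3∈{8}] only 8 remains possible at r7c3. So r7c3=8.
Step 49. [r9c6∈{1}] r9c6 is down to just 1. So r9c6=1.
Step 50. [r6c2∈{9}] nothing but 9 survives at r6c2, so r6c2=9.
Step 51. [r1c6∈{6}] r1c6's peers cover all but 6, so r1c6=6.
Step 52. [r3c6∈{5}] r3c6 is down to just 5. So r3c6=5.

Answer: 9 8 7 1 2 6 4 3 5 / 2 1 5 7 3 4 8 6 9 / 3 6 4 8 9 5 1 2 7 / 6 5 2 3 8 7 9 1 4 / 8 7 1 4 6 9 3 5 2 / 4 9 3 5 1 2 7 8 6 / 7 4 8 2 5 3 6 9 1 / 1 2 9 6 4 8 5 7 3 / 5 3 6 9 7 1 2 4 8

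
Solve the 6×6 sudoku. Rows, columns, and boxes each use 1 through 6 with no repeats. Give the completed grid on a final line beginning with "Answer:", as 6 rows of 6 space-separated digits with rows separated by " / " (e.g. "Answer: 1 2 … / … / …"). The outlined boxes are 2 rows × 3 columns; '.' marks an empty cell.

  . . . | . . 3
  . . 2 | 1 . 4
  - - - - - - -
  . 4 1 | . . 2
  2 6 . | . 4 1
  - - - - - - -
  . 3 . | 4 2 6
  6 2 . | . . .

Step 1. [r2c2∈{5}] nothing but 5 survives at r2c2. So r2c2=5.
Step 2. [r1c3∈{4,6}] in col 3, 6 fits only at r1c3 ⇒ r1c3=6.
Step 3. [r1c5∈{5}] r1c5 is down to just 5. So r1c5=5.
Step 4. [r5c3∈{5}] r5c3 is down to just 5, so r5c3=5.
Step 5. [r3c4∈{3,5,6}] r3c4 is the only open cell in col 4 admitting 6. So r3c4=6.
Step 6. [r3c5∈{3}] r3c5 has the single candidate 3. So r3c5=3.
Step 7. [r5c1∈{1}] r5c1's peers cover all but 1 ⇒ r5c1=1.
Step 8. [r6c4∈{3,5}] across row 6, 3 lands solely at r6c4, so r6c4=3.
Step 9. [r6c3∈{4}] r6c3 is down to just 4 ⇒ r6c3=4.
Step 10. [r6c5∈{1}] r6c5's peers cover all but 1, so r6c5=1.
Step 11. [r2c5∈{6}] r2c5's peers cover all but 6, so r2c5=6.
Step 12. [r6c6∈{5}] r6c6 is down to just 5, so r6c6=5.
Step 13. [r1c4∈{2}] nothing but 2 survives at r1c4, so r1c4=2.
Step 14. [r4c3∈{3}] only 3 remains possible at r4c3 ⇒ r4c3=3.
Step 15. [r4c4∈{5}] only 5 remains possible at r4c4, so r4c4=5.
Step 16. [r1c2∈{1}] r1c2 is down to just 1 ⇒ r1c2=1.
Step 17. [r3c1∈{5}] r3c1 has the single candidate 5. So r3c1=5.
Step 18. [r2c1∈{3}] nothing but 3 survives at r2c1. So r2c1=3.
Step 19. [r1c1∈{4}] r1c1 has the single candidate 4. So r1c1=4.

Answer: 4 1 6 2 5 3 / 3 5 2 1 6 4 / 5 4 1 6 3 2 / 2 6 3 5 4 1 / 1 3 5 4 2 6 / 6 2 4 3 1 5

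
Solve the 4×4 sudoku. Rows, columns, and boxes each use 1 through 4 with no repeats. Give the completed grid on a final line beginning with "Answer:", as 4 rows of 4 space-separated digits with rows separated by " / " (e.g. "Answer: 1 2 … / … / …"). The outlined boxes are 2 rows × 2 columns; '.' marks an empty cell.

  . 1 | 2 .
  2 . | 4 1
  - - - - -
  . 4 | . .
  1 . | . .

Step 1. [r4c3∈{3}] r4c3 is down to just 3, so r4c3=3.
Step 2. [r3c1∈{3}] nothing but 3 survives at r3c1. So r3c1=3.
Step 3. [r4c2∈{2}] nothing but 2 survives at r4c2, so r4c2=2.
Step 4. [r1c4∈{3}] r1c4 is down to just 3, so r1c4=3.
Step 5. [r3c3∈{1}] only 1 remains possible at r3c3, so r3c3=1.
Step 6. [r4c4∈{4}] r4c4's peers cover all but 4, so r4c4=4.
Step 7. [r2c2∈{3}] only 3 remains possible at r2c2. So r2c2=3.
Step 8. [r1c1∈{4}] nothing but 4 survives at r1c1, so r1c1=4.
Step 9. [r3c4∈{2}] r3c4's peers cover all but 2. So r3c4=2.

Answer: 4 1 2 3 / 2 3 4 1 / 3 4 1 2 / 1 2 3 4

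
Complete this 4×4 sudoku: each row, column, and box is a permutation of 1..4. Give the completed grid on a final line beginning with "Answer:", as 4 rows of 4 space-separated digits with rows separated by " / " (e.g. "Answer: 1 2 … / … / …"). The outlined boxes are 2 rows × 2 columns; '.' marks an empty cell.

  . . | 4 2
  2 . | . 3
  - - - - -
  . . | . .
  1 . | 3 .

Step 1. [r3c1∈{3,4}] r3c1 is the only open cell in col 1 admitting 4 ⇒ r3c1=4.
Step 2. [r1c2∈{1,3}] row 1 places 1 nowhere but r1c2. So r1c2=1.
Step 3. [r3c3∈{1,2}] in col 3, 2 fits only at r3c3. So r3c3=2.
Step 4. [r2c2∈{4}] r2c2's peers cover all but 4. So r2c2=4.
Step 5. [r3c2∈{3}] nothing but 3 survives at r3c2, so r3c2=3.
Step 6. [r2c3∈{1}] only 1 remains possible at r2c3 ⇒ r2c3=1.
Step 7. [r3c4∈{1}] nothing but 1 survives at r3c4, so r3c4=1.
Step 8. [r1c1∈{3}] r1c1 is down to just 3. So r1c1=3.
Step 9. [r4c2∈{2}] r4c2's peers cover all but 2, so r4c2=2.
Step 10. [r4c4∈{4}] only 4 remains possible at r4c4. So r4c4=4.

Answer: 3 1 4 2 / 2 4 1 3 / 4 3 2 1 / 1 2 3 4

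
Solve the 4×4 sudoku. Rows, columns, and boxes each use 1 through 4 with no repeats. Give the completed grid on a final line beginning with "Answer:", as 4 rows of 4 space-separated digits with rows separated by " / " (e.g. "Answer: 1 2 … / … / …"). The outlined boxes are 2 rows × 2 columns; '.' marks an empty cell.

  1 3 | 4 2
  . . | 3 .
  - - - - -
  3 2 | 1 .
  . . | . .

Step 1. [r4c1∈{4}] r4c1's peers cover all but 4. So r4c1=4.
Step 2. [r3c4∈{4}] r3c4 is down to just 4. So r3c4=4.
Step 3. [r4c3∈{2}] only 2 remains possible at r4c3 ⇒ r4c3=2.
Step 4. [r2c2∈{4}] nothing but 4 survives at r2c2, so r2c2=4.
Step 5. [r4c2∈{1}] r4c2 is down to just 1, so r4c2=1.
Step 6. [r4c4∈{3}] r4c4 is down to just 3 ⇒ r4c4=3.
Step 7. [r2c4∈{1}] r2c4's peers cover all but 1 ⇒ r2c4=1.
Step 8. [r2c1∈{2}] r2c1's peers cover all but 2, so r2c1=2.

Answer: 1 3 4 2 / 2 4 3 1 / 3 2 1 4 / 4 1 2 3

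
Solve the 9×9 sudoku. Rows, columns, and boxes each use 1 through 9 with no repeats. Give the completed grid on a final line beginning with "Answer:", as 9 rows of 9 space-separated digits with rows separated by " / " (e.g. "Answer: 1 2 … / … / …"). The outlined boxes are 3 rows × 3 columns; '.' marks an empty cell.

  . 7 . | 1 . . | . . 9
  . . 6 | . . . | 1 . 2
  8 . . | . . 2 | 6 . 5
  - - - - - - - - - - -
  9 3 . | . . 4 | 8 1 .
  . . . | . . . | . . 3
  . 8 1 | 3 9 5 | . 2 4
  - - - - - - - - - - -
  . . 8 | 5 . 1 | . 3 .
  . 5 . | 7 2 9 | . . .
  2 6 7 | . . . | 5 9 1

Step 1. [r7c1∈{4}] nothing but 4 survives at r7c1, so r7c1=4.
Step 2. [r1c3∈{2,3,4,5}] r1c3 is the only open cell in row 1 admitting 2 ⇒ r1c3=2.
Step 3. [r3c3∈{3,4,9}] across col 3, 9 lands solely at r3c3. So r3c3=9.
Step 4. [r3c4∈{4}] r3c4's peers cover all but 4 ⇒ r3c4=4.
Step 5. [r3c5∈{3,7}] 3 has one home in row 3: r3c5. So r3c5=3.
Step 6. [r6c7∈{7}] nothing but 7 survives at r6c7 ⇒ r6c7=7.
Step 7. [r4c9∈{6}] r4c9 has the single candidate 6 ⇒ r4c9=6.
Step 8. [r5c4∈{2,6,8}] 6 has one home in col 4: r5c4 ⇒ r5c4=6.
Step 9. [r4c5∈{7}] r4c5's peers cover all but 7 ⇒ r4c5=7.
Step 10. [r5c6∈{8}] r5c6 has the single candidate 8 ⇒ r5c6=8.
Step 11. [r2c1∈{3,5}] across row 2, 3 lands solely at r2c1 ⇒ r2c1=3.
Step 12. [r2c2∈{4}] nothing but 4 survives at r2c2 ⇒ r2c2=4.
Step 13. [r2c5∈{5,8}] in row 2, 5 fits only at r2c5 ⇒ r2c5=5.
Step 14. [r8c7∈{4}] r8c7's peers cover all but 4. So r8c7=4.
Step 15. [r5c8∈{5}] r5c8 has the single candidate 5, so r5c8=5.
Step 16. [r9c4∈{8}] only 8 remains possible at r9c4 ⇒ r9c4=8.
Step 17. [r2c8∈{7,8}] 8 has one home in row 2: r2c8, so r2c8=8.
Step 18. [r7c5∈{6}] nothing but 6 survives at r7c5. So r7c5=6.
Step 19. [r1c1∈{5}] nothing but 5 survives at r1c1 ⇒ r1c1=5.
Step 20. [r7c2∈{9}] only 9 remains possible at r7c2, so r7c2=9.
Step 21. [r3c2∈{1}] r3c2 is down to just 1 ⇒ r3c2=1.
Step 22. [r7c7∈{2}] only 2 remains possible at r7c7. So r7c7=2.
Step 23. [r1c6∈{6}] r1c6 has the single candidate 6, so r1c6=6.
Step 24. [r8c9∈{8}] only 8 remains possible at r8c9, so r8c9=8.
Step 25. [r2c4∈{9}] only 9 remains possible at r2c4. So r2c4=9.
Step 26. [r3c8∈{7}] nothing but 7 survives at r3c8 ⇒ r3c8=7.
Step 27. [r1c8∈{4}] nothing but 4 survives at r1c8 ⇒ r1c8=4.
Step 28. [r7c9∈{7}] r7c9's peers cover all but 7. So r7c9=7.
Step 29. [r6c1∈{6}] nothing but 6 survives at r6c1 ⇒ r6c1=6.
Step 30. [r5c2∈{2}] r5c2 is down to just 2. So r5c2=2.
Step 31. [r4c4∈{2}] r4c4 is down to just 2 ⇒ r4c4=2.
Step 32. [r9c6∈{3}] r9c6 has the single candidate 3. So r9c6=3.
Step 33. [r5c1∈{7}] only 7 remains possible at r5c1 ⇒ r5c1=7.
Step 34. [r9c5∈{4}] r9c5 is down to just 4. So r9c5=4.
Step 35. [r5c3∈{4}] r5c3's peers cover all but 4. So r5c3=4.
Step 36. [r8c8∈{6}] nothing but 6 survives at r8c8 ⇒ r8c8=6.
Step 37. [r1c5∈{8}] r1c5 has the single candidate 8, so r1c5=8.
Step 38. [r8c1∈{1}] r8c1 is down to just 1 ⇒ r8c1=1.
Step 39. [r5c5∈{1}] only 1 remains possible at r5c5 ⇒ r5c5=1.
Step 40. [r4c3∈{5}] r4c3's peers cover all but 5, so r4c3=5.
Step 41. [r8c3∈{3}] r8c3's peers cover all but 3, so r8c3=3.
Step 42. [r2c6∈{7}] r2c6's peers cover all but 7. So r2c6=7.
Step 43. [r1c7∈{3}] r1c7 has the single candidate 3 ⇒ r1c7=3.
Step 44. [r5c7∈{9}] r5c7 is down to just 9 ⇒ r5c7=9.

Answer: 5 7 2 1 8 6 3 4 9 / 3 4 6 9 5 7 1 8 2 / 8 1 9 4 3 2 6 7 5 / 9 3 5 2 7 4 8 1 6 / 7 2 4 6 1 8 9 5 3 / 6 8 1 3 9 5 7 2 4 / 4 9 8 5 6 1 2 3 7 / 1 5 3 7 2 9 4 6 8 / 2 6 7 8 4 3 5 9 1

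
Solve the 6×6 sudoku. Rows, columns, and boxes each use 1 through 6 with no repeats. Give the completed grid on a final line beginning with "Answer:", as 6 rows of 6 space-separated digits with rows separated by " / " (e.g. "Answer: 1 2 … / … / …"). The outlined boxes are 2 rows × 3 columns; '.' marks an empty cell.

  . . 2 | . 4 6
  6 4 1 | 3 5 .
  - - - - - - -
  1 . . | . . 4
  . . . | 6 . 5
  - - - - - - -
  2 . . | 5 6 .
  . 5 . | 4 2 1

Step 1. [r6c1∈{3}] r6c1's peers cover all but 3, so r6c1=3.
Step 2. [r3c2∈{2,3,6}] in col 2, 6 fits only at r3c2 ⇒ r3c2=6.
Step 3. [r3c5∈{3}] r3c5 is down to just 3 ⇒ r3c5=3.
Step 4. [r4c3∈{3,4}] r4c3 is the only open cell in col 3 admitting 3, so r4c3=3.
Step 5. [r3c3∈{5}] only 5 remains possible at r3c3, so r3c3=5.
Step 6. [r4c2∈{2}] only 2 remains possible at r4c2 ⇒ r4c2=2.
Step 7. [r2c6∈{2}] only 2 remains possible at r2c6 ⇒ r2c6=2.
Step 8. [r4c1∈{4}] only 4 remains possible at r4c1 ⇒ r4c1=4.
Step 9. [r5c2∈{1}] r5c2 has the single candidate 1 ⇒ r5c2=1.
Step 10. [r5c6∈{3}] r5c6 has the single candidate 3 ⇒ r5c6=3.
Step 11. [r1c2∈{3}] r1c2's peers cover all but 3 ⇒ r1c2=3.
Step 12. [r3c4∈{2}] r3c4's peers cover all but 2 ⇒ r3c4=2.
Step 13. [r6c3∈{6}] r6c3's peers cover all but 6. So r6c3=6.
Step 14. [r5c3∈{4}] r5c3's peers cover all but 4 ⇒ r5c3=4.
Step 15. [r1c1∈{5}] r1c1 has the single candidate 5 ⇒ r1c1=5.
Step 16. [r1c4∈{1}] r1c4 has the single candidate 1. So r1c4=1.
Step 17. [r4c5∈{1}] r4c5 has the single candidate 1, so r4c5=1.

Answer: 5 3 2 1 4 6 / 6 4 1 3 5 2 / 1 6 5 2 3 4 / 4 2 3 6 1 5 / 2 1 4 5 6 3 / 3 5 6 4 2 1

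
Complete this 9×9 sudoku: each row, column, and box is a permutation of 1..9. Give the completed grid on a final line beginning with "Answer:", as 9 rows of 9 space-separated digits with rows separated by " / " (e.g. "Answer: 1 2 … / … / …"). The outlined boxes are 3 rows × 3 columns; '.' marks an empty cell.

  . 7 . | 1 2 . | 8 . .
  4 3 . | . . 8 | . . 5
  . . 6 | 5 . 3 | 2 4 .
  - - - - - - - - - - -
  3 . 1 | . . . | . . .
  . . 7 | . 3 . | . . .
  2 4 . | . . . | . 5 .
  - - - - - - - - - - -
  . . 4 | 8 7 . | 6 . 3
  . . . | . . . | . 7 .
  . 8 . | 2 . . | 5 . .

Step 1. [r3c5∈{9}] r3c5's peers cover all but 9 ⇒ r3c5=9.
Step 2. [r2c5∈{6}] only 6 remains possible at r2c5. So r2c5=6.
Step 3. [r8c9∈{1,2,4,8,9}] in row 8, 8 fits only at r8c9. So r8c9=8.
Step 4. [r7c8∈{1,2,9}] box 9 places 2 nowhere but r7c8 ⇒ r7c8=2.
Step 5. [r8c2∈{1,2,5,6,9}] r8c2 is the only open cell in col 2 admitting 2. So r8c2=2.
Step 6. [r3c9∈{1,7}] r3c9 is the only open cell in row 3 admitting 7, so r3c9=7.
Step 7. [r1c6∈{4}] r1c6 has the single candidate 4. So r1c6=4.
Step 8. [r8c4∈{3,4,6,9}] r8c4 is the only open cell in col 4 admitting 3, so r8c4=3.
Step 9. [r6c3∈{8,9}] col 3 places 8 nowhere but r6c3. So r6c3=8.
Step 10. [r6c5∈{1}] nothing but 1 survives at r6c5 ⇒ r6c5=1.
Step 11. [r5c8∈{1,6,8,9}] r5c8 is the only open cell in row 5 admitting 8, so r5c8=8.
Step 12. [r9c5∈{4}] r9c5 has the single candidate 4 ⇒ r9c5=4.
Step 13. [r8c5∈{5}] only 5 remains possible at r8c5 ⇒ r8c5=5.
Step 14. [r8c3∈{9}] r8c3 has the single candidate 9, so r8c3=9.
Step 15. [r7c6∈{1,9}] 9 has one home in row 7: r7c6. So r7c6=9.
Step 16. [r1c1∈{5,9}] across box 1, 9 lands solely at r1c1 ⇒ r1c1=9.
Step 17. [r1c9∈{6}] r1c9 is down to just 6. So r1c9=6.
Step 18. [r6c9∈{9}] nothing but 9 survives at r6c9. So r6c9=9.
Step 19. [r9c9∈{1}] r9c9's peers cover all but 1. So r9c9=1.
Step 20. [r9c6∈{6}] r9c6 is down to just 6. So r9c6=6.
Step 21. [r6c6∈{7}] only 7 remains possible at r6c6. So r6c6=7.
Step 22. [r2c8∈{1,9}] r2c8 is the only open cell in col 8 admitting 1 ⇒ r2c8=1.
Step 23. [r8c7∈{4}] only 4 remains possible at r8c7. So r8c7=4.
Step 24. [r3c2∈{1}] r3c2 has the single candidate 1, so r3c2=1.
Step 25. [r7c2∈{5}] r7c2 has the single candidate 5 ⇒ r7c2=5.
Step 26. [r4c6∈{2,5}] in row 4, 5 fits only at r4c6. So r4c6=5.
Step 27. [r4c8∈{6}] r4c8's peers cover all but 6 ⇒ r4c8=6.
Step 28. [r5c2∈{6,9}] col 2 places 6 nowhere but r5c2 ⇒ r5c2=6.
Step 29. [r4c9∈{2,4}] across row 4, 2 lands solely at r4c9. So r4c9=2.
Step 30. [r5c4∈{4,9}] row 5 places 9 nowhere but r5c4. So r5c4=9.
Step 31. [r8c1∈{1,6}] across row 8, 6 lands solely at r8c1, so r8c1=6.
Step 32. [r9c1∈{7}] r9c1 has the single candidate 7 ⇒ r9c1=7.
Step 33. [r1c3∈{5}] r1c3 is down to just 5. So r1c3=5.
Step 34. [r4c4∈{4}] only 4 remains possible at r4c4. So r4c4=4.
Step 35. [r5c7∈{1}] r5c7 has the single candidate 1. So r5c7=1.
Step 36. [r4c7∈{7}] r4c7 has the single candidate 7. So r4c7=7.
Step 37. [r1c8∈{3}] nothing but 3 survives at r1c8 ⇒ r1c8=3.
Step 38. [r2c4∈{7}] r2c4's peers cover all but 7. So r2c4=7.
Step 39. [r9c3∈{3}] nothing but 3 survives at r9c3. So r9c3=3.
Step 40. [r6c7∈{3}] nothing but 3 survives at r6c7 ⇒ r6c7=3.
Step 41. [r6c4∈{6}] r6c4 has the single candidate 6 ⇒ r6c4=6.
Step 42. [r2c3∈{2}] r2c3 has the single candidate 2, so r2c3=2.
Step 43. [r8c6∈{1}] only 1 remains possible at r8c6. So r8c6=1.
Step 44. [r5c1∈{5}] nothing but 5 survives at r5c1. So r5c1=5.
Step 45. [r4c5∈{8}] r4c5 is down to just 8, so r4c5=8.
Step 46. [r7c1∈{1}] only 1 remains possible at r7c1. So r7c1=1.
Step 47. [r5c9∈{4}] r5c9 is down to just 4 ⇒ r5c9=4.
Step 48. [r2c7∈{9}] r2c7 is down to just 9 ⇒ r2c7=9.
Step 49. [r3c1∈{8}] r3c1's peers cover all but 8. So r3c1=8.
Step 50. [r4c2∈{9}] only 9 remains possible at r4c2 ⇒ r4c2=9.
Step 51. [r5c6∈{2}] r5c6's peers cover all but 2, so r5c6=2.
Step 52. [r9c8∈{9}] r9c8 is down to just 9 ⇒ r9c8=9.

Answer: 9 7 5 1 2 4 8 3 6 / 4 3 2 7 6 8 9 1 5 / 8 1 6 5 9 3 2 4 7 / 3 9 1 4 8 5 7 6 2 / 5 6 7 9 3 2 1 8 4 / 2 4 8 6 1 7 3 5 9 / 1 5 4 8 7 9 6 2 3 / 6 2 9 3 5 1 4 7 8 / 7 8 3 2 4 6 5 9 1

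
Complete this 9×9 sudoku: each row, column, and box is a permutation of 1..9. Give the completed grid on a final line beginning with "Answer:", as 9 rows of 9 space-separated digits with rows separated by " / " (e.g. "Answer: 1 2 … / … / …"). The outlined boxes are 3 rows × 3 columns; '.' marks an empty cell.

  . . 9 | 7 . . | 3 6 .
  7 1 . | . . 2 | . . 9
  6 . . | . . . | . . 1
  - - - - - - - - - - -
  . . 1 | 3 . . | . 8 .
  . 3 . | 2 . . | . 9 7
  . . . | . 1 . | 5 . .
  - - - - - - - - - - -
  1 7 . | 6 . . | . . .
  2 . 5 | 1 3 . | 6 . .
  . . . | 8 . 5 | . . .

Step 1. [r9c1∈{3,4,9}] 3 has one home in col 1: r9c1 ⇒ r9c1=3.
Step 2. [r6c3∈{2,4,6,7,8}] in col 3, 7 fits only at r6c3 ⇒ r6c3=7.
Step 3. [r3c3∈{2,3,4,8}] 2 has one home in col 3: r3c3. So r3c3=2.
Step 4. [r1c9∈{2,4,5,8}] across row 1, 2 lands solely at r1c9 ⇒ r1c9=2.
Step 5. [r9c9∈{4}] r9c9's peers cover all but 4, so r9c9=4.
Step 6. [r2c5∈{4,5,6,8}] r2c5 is the only open cell in row 2 admitting 6 ⇒ r2c5=6.
Step 7. [r8c8∈{7}] only 7 remains possible at r8c8. So r8c8=7.
Step 8. [r4c6∈{4,6,7,9}] r4c6 is the only open cell in col 6 admitting 7 ⇒ r4c6=7.
Step 9. [r7c9∈{3,5,8}] 5 has one home in col 9: r7c9, so r7c9=5.
Step 10. [r3c6∈{3,4,8,9}] 3 has one home in row 3: r3c6, so r3c6=3.
Step 11. [r9c3∈{6}] nothing but 6 survives at r9c3. So r9c3=6.
Step 12. [r9c2∈{9}] only 9 remains possible at r9c2 ⇒ r9c2=9.
Step 13. [r7c7∈{2,8,9}] across col 7, 9 lands solely at r7c7. So r7c7=9.
Step 14. [r7c6∈{4}] r7c6's peers cover all but 4 ⇒ r7c6=4.
Step 15. [r8c2∈{4,8}] 4 has one home in row 8: r8c2 ⇒ r8c2=4.
Step 16. [r2c3∈{3,4,8}] across row 2, 3 lands solely at r2c3 ⇒ r2c3=3.
Step 17. [r1c1∈{4,5,8}] box 1 places 4 nowhere but r1c1 ⇒ r1c1=4.
Step 18. [r5c3∈{4,8}] across col 3, 4 lands solely at r5c3, so r5c3=4.
Step 19. [r7c8∈{2,3}] 3 has one home in row 7: r7c8. So r7c8=3.
Step 20. [r3c7∈{4,7,8}] r3c7 is the only open cell in row 3 admitting 7. So r3c7=7.
Step 21. [r4c9∈{6}] r4c9 has the single candidate 6. So r4c9=6.
Step 22. [r6c2∈{2,6,8}] in col 2, 6 fits only at r6c2, so r6c2=6.
Step 23. [r6c8∈{2,4}] in row 6, 2 fits only at r6c8. So r6c8=2.
Step 24. [r6c4∈{4,9}] in row 6, 4 fits only at r6c4 ⇒ r6c4=4.
Step 25. [r2c4∈{5}] nothing but 5 survives at r2c4. So r2c4=5.
Step 26. [r1c5∈{8}] r1c5's peers cover all but 8, so r1c5=8.
Step 27. [r5c5∈{5}] only 5 remains possible at r5c5 ⇒ r5c5=5.
Step 28. [r4c5∈{9}] r4c5's peers cover all but 9 ⇒ r4c5=9.
Step 29. [r3c8∈{4,5}] r3c8 is the only open cell in col 8 admitting 5, so r3c8=5.
Step 30. [r9c7∈{1,2}] 2 has one home in col 7: r9c7 ⇒ r9c7=2.
Step 31. [r6c6∈{8}] r6c6 is down to just 8, so r6c6=8.
Step 32. [r4c1∈{5}] r4c1's peers cover all but 5 ⇒ r4c1=5.
Step 33. [r2c7∈{4,8}] in row 2, 8 fits only at r2c7 ⇒ r2c7=8.
Step 34. [r7c5∈{2}] r7c5 is down to just 2, so r7c5=2.
Step 35. [r2c8∈{4}] r2c8 has the single candidate 4 ⇒ r2c8=4.
Step 36. [r6c9∈{3}] r6c9 is down to just 3, so r6c9=3.
Step 37. [r4c2∈{2}] r4c2's peers cover all but 2. So r4c2=2.
Step 38. [r3c5∈{4}] r3c5 is down to just 4. So r3c5=4.
Step 39. [r7c3∈{8}] r7c3's peers cover all but 8. So r7c3=8.
Step 40. [r1c6∈{1}] only 1 remains possible at r1c6. So r1c6=1.
Step 41. [r9c8∈{1}] r9c8's peers cover all but 1. So r9c8=1.
Step 42. [r3c4∈{9}] r3c4 has the single candidate 9 ⇒ r3c4=9.
Step 43. [r8c9∈{8}] r8c9 is down to just 8 ⇒ r8c9=8.
Step 44. [r5c1∈{8}] r5c1's peers cover all but 8 ⇒ r5c1=8.
Step 45. [r4c7∈{4}] r4c7's peers cover all but 4, so r4c7=4.
Step 46. [r5c6∈{6}] r5c6 has the single candidate 6, so r5c6=6.
Step 47. [r8c6∈{9}] r8c6 is down to just 9. So r8c6=9.
Step 48. [r5c7∈{1}] r5c7 has the single candidate 1, so r5c7=1.
Step 49. [r3c2∈{8}] r3c2 has the single candidate 8, so r3c2=8.
Step 50. [r9c5∈{7}] nothing but 7 survives at r9c5 ⇒ r9c5=7.
Step 51. [r6c1∈{9}] r6c1 has the single candidate 9. So r6c1=9.
Step 52. [r1c2∈{5}] r1c2 has the single candidate 5, so r1c2=5.

Answer: 4 5 9 7 8 1 3 6 2 / 7 1 3 5 6 2 8 4 9 / 6 8 2 9 4 3 7 5 1 / 5 2 1 3 9 7 4 8 6 / 8 3 4 2 5 6 1 9 7 / 9 6 7 4 1 8 5 2 3 / 1 7 8 6 2 4 9 3 5 / 2 4 5 1 3 9 6 7 8 / 3 9 6 8 7 5 2 1 4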